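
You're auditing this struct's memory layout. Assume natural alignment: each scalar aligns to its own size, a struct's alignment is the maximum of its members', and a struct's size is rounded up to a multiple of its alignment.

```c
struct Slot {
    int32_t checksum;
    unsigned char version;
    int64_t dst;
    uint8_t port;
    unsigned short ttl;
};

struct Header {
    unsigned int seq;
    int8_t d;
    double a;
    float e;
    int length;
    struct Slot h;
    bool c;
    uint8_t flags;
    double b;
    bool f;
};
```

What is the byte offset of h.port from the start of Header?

Slot: checksum at 0 (size 4, align 4) → ends 4; version at 4 (size 1, align 1) → ends 5; pad 3 to align 8 for dst; dst at 8 (size 8, align 8) → ends 16; port at 16 (size 1, align 1) → ends 17; pad 1 to align 2 for ttl; ttl at 18 (size 2, align 2) → ends 20; tail pad 4 to reach multiple of 8; total 24 bytes, alignment 8
seq at 0 (size 4, align 4) → ends 4
d at 4 (size 1, align 1) → ends 5
pad 3 to align 8 for a
a at 8 (size 8, align 8) → ends 16
e at 16 (size 4, align 4) → ends 20
length at 20 (size 4, align 4) → ends 24
h at 24 (size 24, align 8) → ends 48
within Slot: port at 16
24 + 16 = 40

40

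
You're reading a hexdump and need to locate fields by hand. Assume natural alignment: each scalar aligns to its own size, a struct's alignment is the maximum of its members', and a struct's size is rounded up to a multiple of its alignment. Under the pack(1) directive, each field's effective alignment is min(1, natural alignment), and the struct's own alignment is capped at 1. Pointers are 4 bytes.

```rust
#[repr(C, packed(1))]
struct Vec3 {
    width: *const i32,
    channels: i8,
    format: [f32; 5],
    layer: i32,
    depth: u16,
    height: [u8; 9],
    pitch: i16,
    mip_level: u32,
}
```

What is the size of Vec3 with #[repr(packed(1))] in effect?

0..4  width  (4B, 1-aligned)
4..5  channels  (1B, 1-aligned)
5..25  format  (20B, 1-aligned)
25..29  layer  (4B, 1-aligned)
29..31  depth  (2B, 1-aligned)
31..40  height  (9B, 1-aligned)
40..42  pitch  (2B, 1-aligned)
42..46  mip_level  (4B, 1-aligned)
sizeof = 46, alignof = 1

46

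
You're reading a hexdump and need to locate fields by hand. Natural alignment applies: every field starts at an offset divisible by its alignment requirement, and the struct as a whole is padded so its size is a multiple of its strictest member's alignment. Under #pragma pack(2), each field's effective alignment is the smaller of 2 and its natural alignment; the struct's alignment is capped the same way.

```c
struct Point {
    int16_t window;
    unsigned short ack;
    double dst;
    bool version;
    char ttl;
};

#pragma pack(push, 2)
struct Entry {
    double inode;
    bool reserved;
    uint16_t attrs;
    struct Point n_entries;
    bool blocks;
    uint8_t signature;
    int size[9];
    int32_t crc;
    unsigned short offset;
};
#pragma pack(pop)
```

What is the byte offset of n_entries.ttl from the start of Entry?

29

Point: @0: window [2B, align 2] → 2; @2: ack [2B, align 2] → 4; +4 pad (align 8); @8: dst [8B, align 8] → 16; @16: version [1B, align 1] → 17; @17: ttl [1B, align 1] → 18; +6 tail pad (align 8); size 24, align 8
@0: inode [8B, align 2] → 8
@8: reserved [1B, align 1] → 9
+1 pad (align 2)
@10: attrs [2B, align 2] → 12
@12: n_entries [24B, align 2] → 36
within Point: ttl at 17
12 + 17 = 29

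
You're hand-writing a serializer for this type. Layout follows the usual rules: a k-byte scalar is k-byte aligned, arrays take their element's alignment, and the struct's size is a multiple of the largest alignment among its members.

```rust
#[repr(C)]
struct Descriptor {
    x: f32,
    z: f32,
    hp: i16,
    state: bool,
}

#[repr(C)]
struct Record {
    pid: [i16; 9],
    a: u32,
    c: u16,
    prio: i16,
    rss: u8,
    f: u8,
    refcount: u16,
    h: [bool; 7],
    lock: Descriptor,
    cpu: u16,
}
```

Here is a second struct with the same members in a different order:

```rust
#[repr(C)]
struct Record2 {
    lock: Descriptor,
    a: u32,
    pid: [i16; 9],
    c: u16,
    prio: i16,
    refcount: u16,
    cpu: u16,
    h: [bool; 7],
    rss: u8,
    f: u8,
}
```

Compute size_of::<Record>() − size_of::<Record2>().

Descriptor: @0: x [4B, align 4] → 4; @4: z [4B, align 4] → 8; @8: hp [2B, align 2] → 10; @10: state [1B, align 1] → 11; +1 tail pad (align 4); size 12, align 4
@0: pid [18B, align 2] → 18
+2 pad (align 4)
@20: a [4B, align 4] → 24
@24: c [2B, align 2] → 26
@26: prio [2B, align 2] → 28
@28: rss [1B, align 1] → 29
@29: f [1B, align 1] → 30
@30: refcount [2B, align 2] → 32
@32: h [7B, align 1] → 39
+1 pad (align 4)
@40: lock [12B, align 4] → 52
@52: cpu [2B, align 2] → 54
+2 tail pad (align 4)
size 56, align 4
— Record2 —
@0: lock [12B, align 4] → 12
@12: a [4B, align 4] → 16
@16: pid [18B, align 2] → 34
@34: c [2B, align 2] → 36
@36: prio [2B, align 2] → 38
@38: refcount [2B, align 2] → 40
@40: cpu [2B, align 2] → 42
@42: h [7B, align 1] → 49
@49: rss [1B, align 1] → 50
@50: f [1B, align 1] → 51
+1 tail pad (align 4)
size 52, align 4
56 − 52 = 4

4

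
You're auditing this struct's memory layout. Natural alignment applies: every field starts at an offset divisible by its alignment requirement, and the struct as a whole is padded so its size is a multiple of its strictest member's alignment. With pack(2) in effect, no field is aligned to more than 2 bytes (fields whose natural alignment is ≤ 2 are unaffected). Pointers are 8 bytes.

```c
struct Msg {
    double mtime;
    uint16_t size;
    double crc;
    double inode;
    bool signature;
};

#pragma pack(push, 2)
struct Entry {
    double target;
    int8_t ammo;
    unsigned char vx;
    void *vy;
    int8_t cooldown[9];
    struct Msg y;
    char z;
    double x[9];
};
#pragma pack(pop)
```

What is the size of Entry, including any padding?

Msg: @0: mtime [8B, align 8] → 8; @8: size [2B, align 2] → 10; +6 pad (align 8); @16: crc [8B, align 8] → 24; @24: inode [8B, align 8] → 32; @32: signature [1B, align 1] → 33; +7 tail pad (align 8); size 40, align 8
@0: target [8B, align 2] → 8
@8: ammo [1B, align 1] → 9
@9: vx [1B, align 1] → 10
@10: vy [8B, align 2] → 18
@18: cooldown [9B, align 1] → 27
+1 pad (align 2)
@28: y [40B, align 2] → 68
@68: z [1B, align 1] → 69
+1 pad (align 2)
@70: x [72B, align 2] → 142
size 142, align 2

142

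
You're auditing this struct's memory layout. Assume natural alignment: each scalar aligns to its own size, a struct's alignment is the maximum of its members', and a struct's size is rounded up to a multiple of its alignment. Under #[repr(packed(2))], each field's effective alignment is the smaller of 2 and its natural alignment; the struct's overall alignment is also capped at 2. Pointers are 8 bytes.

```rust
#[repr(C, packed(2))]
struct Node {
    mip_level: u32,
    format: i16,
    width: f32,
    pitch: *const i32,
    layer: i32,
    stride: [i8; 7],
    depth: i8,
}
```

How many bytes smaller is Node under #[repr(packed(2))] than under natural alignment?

natural layout:
  @0: mip_level [4B, align 4] → 4
  @4: format [2B, align 2] → 6
  +2 pad (align 4)
  @8: width [4B, align 4] → 12
  +4 pad (align 8)
  @16: pitch [8B, align 8] → 24
  @24: layer [4B, align 4] → 28
  @28: stride [7B, align 1] → 35
  @35: depth [1B, align 1] → 36
  +4 tail pad (align 8)
  size 40, align 8
packed(2) layout:
  @0: mip_level [4B, align 2] → 4
  @4: format [2B, align 2] → 6
  @6: width [4B, align 2] → 10
  @10: pitch [8B, align 2] → 18
  @18: layer [4B, align 2] → 22
  @22: stride [7B, align 1] → 29
  @29: depth [1B, align 1] → 30
  size 30, align 2
40 − 30 = 10

10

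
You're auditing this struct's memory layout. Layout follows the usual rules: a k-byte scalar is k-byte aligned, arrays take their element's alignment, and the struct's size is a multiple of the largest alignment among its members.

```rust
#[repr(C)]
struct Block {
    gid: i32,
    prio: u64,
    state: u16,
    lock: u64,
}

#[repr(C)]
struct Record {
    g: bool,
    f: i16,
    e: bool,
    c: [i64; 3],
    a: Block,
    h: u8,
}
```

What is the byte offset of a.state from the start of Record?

48

Block: 0..4  gid  (4B, 4-aligned); 4..8  -- padding (4B); 8..16  prio  (8B, 8-aligned); 16..18  state  (2B, 2-aligned); 18..24  -- padding (6B); 24..32  lock  (8B, 8-aligned); sizeof = 32, alignof = 8
0..1  g  (1B, 1-aligned)
1..2  -- padding (1B)
2..4  f  (2B, 2-aligned)
4..5  e  (1B, 1-aligned)
5..8  -- padding (3B)
8..32  c  (24B, 8-aligned)
32..64  a  (32B, 8-aligned)
within Block: state at 16
32 + 16 = 48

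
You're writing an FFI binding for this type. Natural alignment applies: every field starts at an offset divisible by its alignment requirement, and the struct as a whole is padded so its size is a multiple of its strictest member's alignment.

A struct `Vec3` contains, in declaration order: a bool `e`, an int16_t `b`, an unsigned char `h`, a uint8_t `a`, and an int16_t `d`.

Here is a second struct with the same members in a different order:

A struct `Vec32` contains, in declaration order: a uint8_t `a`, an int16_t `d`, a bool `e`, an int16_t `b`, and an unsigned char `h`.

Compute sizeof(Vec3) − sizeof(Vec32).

-2

e at 0 (size 1, align 1) → ends 1
pad 1 to align 2 for b
b at 2 (size 2, align 2) → ends 4
h at 4 (size 1, align 1) → ends 5
a at 5 (size 1, align 1) → ends 6
d at 6 (size 2, align 2) → ends 8
total 8 bytes, alignment 2
— Vec32 —
a at 0 (size 1, align 1) → ends 1
pad 1 to align 2 for d
d at 2 (size 2, align 2) → ends 4
e at 4 (size 1, align 1) → ends 5
pad 1 to align 2 for b
b at 6 (size 2, align 2) → ends 8
h at 8 (size 1, align 1) → ends 9
tail pad 1 to reach multiple of 2
total 10 bytes, alignment 2
8 − 10 = -2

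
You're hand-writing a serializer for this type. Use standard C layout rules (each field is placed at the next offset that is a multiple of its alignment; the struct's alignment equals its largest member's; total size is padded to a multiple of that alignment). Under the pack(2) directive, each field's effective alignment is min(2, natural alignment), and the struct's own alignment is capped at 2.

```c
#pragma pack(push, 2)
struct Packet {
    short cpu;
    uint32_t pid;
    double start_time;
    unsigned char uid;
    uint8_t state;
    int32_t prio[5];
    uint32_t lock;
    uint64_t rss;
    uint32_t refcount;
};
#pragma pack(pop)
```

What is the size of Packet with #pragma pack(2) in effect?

52

cpu at 0 (size 2, align 2) → ends 2
pid at 2 (size 4, align 2) → ends 6
start_time at 6 (size 8, align 2) → ends 14
uid at 14 (size 1, align 1) → ends 15
state at 15 (size 1, align 1) → ends 16
prio at 16 (size 20, align 2) → ends 36
lock at 36 (size 4, align 2) → ends 40
rss at 40 (size 8, align 2) → ends 48
refcount at 48 (size 4, align 2) → ends 52
total 52 bytes, alignment 2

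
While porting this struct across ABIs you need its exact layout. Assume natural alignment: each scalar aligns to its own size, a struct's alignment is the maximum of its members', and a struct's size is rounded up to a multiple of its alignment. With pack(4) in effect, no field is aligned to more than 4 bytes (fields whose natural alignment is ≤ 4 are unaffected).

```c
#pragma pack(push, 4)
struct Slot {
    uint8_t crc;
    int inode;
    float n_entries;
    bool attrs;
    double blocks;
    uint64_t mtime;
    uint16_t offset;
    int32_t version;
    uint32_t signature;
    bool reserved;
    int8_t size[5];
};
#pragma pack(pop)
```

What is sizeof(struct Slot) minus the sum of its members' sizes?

10

0..1  crc  (1B, 1-aligned)
1..4  -- padding (3B)
4..8  inode  (4B, 4-aligned)
8..12  n_entries  (4B, 4-aligned)
12..13  attrs  (1B, 1-aligned)
13..16  -- padding (3B)
16..24  blocks  (8B, 4-aligned)
24..32  mtime  (8B, 4-aligned)
32..34  offset  (2B, 2-aligned)
34..36  -- padding (2B)
36..40  version  (4B, 4-aligned)
40..44  signature  (4B, 4-aligned)
44..45  reserved  (1B, 1-aligned)
45..50  size  (5B, 1-aligned)
50..52  -- tail padding (2B)
sizeof = 52, alignof = 4
data bytes 42, size 52 → padding 10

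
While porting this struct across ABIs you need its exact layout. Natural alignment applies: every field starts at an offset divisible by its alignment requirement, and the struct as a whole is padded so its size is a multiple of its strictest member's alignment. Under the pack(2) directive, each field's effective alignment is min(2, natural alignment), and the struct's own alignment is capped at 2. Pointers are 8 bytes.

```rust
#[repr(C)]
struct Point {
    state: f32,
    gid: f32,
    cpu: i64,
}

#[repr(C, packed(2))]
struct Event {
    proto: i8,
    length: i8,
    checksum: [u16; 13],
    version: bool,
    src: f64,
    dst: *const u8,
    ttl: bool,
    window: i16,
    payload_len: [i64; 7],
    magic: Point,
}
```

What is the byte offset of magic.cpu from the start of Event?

114

Point: @0: state [4B, align 4] → 4; @4: gid [4B, align 4] → 8; @8: cpu [8B, align 8] → 16; size 16, align 8
@0: proto [1B, align 1] → 1
@1: length [1B, align 1] → 2
@2: checksum [26B, align 2] → 28
@28: version [1B, align 1] → 29
+1 pad (align 2)
@30: src [8B, align 2] → 38
@38: dst [8B, align 2] → 46
@46: ttl [1B, align 1] → 47
+1 pad (align 2)
@48: window [2B, align 2] → 50
@50: payload_len [56B, align 2] → 106
@106: magic [16B, align 2] → 122
within Point: cpu at 8
106 + 8 = 114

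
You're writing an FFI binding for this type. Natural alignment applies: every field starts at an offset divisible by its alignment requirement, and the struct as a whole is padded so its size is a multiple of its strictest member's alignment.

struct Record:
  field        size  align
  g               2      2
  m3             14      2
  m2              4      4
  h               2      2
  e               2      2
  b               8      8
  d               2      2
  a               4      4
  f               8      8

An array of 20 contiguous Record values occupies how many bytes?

0..2  g  (2B, 2-aligned)
2..16  m3  (14B, 2-aligned)
16..20  m2  (4B, 4-aligned)
20..22  h  (2B, 2-aligned)
22..24  e  (2B, 2-aligned)
24..32  b  (8B, 8-aligned)
32..34  d  (2B, 2-aligned)
34..36  -- padding (2B)
36..40  a  (4B, 4-aligned)
40..48  f  (8B, 8-aligned)
sizeof = 48, alignof = 8
array of 20: 20 × 48 = 960

960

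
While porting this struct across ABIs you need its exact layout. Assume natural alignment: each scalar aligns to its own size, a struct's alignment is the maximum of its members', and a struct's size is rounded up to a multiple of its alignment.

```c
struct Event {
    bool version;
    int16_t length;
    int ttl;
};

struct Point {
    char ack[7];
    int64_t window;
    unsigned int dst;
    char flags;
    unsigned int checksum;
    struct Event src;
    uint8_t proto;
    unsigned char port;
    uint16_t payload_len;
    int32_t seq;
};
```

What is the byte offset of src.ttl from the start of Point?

Event: version at 0 (size 1, align 1) → ends 1; pad 1 to align 2 for length; length at 2 (size 2, align 2) → ends 4; ttl at 4 (size 4, align 4) → ends 8; total 8 bytes, alignment 4
ack at 0 (size 7, align 1) → ends 7
pad 1 to align 8 for window
window at 8 (size 8, align 8) → ends 16
dst at 16 (size 4, align 4) → ends 20
flags at 20 (size 1, align 1) → ends 21
pad 3 to align 4 for checksum
checksum at 24 (size 4, align 4) → ends 28
src at 28 (size 8, align 4) → ends 36
within Event: ttl at 4
28 + 4 = 32

32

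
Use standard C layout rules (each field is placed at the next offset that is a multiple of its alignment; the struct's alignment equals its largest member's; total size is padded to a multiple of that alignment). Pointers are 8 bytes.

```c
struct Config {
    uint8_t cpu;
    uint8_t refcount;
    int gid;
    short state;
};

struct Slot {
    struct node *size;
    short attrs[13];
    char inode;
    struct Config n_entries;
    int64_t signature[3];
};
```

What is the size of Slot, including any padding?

Config: @0: cpu [1B, align 1] → 1; @1: refcount [1B, align 1] → 2; +2 pad (align 4); @4: gid [4B, align 4] → 8; @8: state [2B, align 2] → 10; +2 tail pad (align 4); size 12, align 4
@0: size [8B, align 8] → 8
@8: attrs [26B, align 2] → 34
@34: inode [1B, align 1] → 35
+1 pad (align 4)
@36: n_entries [12B, align 4] → 48
@48: signature [24B, align 8] → 72
size 72, align 8

72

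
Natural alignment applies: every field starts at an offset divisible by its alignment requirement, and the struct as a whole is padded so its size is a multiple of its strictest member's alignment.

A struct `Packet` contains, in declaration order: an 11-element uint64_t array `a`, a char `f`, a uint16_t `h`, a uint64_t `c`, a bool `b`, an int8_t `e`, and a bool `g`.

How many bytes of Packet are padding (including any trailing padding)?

10

a at 0 (size 88, align 8) → ends 88
f at 88 (size 1, align 1) → ends 89
pad 1 to align 2 for h
h at 90 (size 2, align 2) → ends 92
pad 4 to align 8 for c
c at 96 (size 8, align 8) → ends 104
b at 104 (size 1, align 1) → ends 105
e at 105 (size 1, align 1) → ends 106
g at 106 (size 1, align 1) → ends 107
tail pad 5 to reach multiple of 8
total 112 bytes, alignment 8
data bytes 102, size 112 → padding 10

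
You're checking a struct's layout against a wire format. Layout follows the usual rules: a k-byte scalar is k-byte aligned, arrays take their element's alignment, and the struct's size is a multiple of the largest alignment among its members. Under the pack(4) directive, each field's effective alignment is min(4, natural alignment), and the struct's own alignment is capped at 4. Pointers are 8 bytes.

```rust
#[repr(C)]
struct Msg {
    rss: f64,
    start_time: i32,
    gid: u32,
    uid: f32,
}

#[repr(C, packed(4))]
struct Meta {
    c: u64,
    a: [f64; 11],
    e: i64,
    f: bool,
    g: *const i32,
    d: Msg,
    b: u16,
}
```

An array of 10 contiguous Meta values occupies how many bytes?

Msg: 0..8  rss  (8B, 8-aligned); 8..12  start_time  (4B, 4-aligned); 12..16  gid  (4B, 4-aligned); 16..20  uid  (4B, 4-aligned); 20..24  -- tail padding (4B); sizeof = 24, alignof = 8
0..8  c  (8B, 4-aligned)
8..96  a  (88B, 4-aligned)
96..104  e  (8B, 4-aligned)
104..105  f  (1B, 1-aligned)
105..108  -- padding (3B)
108..116  g  (8B, 4-aligned)
116..140  d  (24B, 4-aligned)
140..142  b  (2B, 2-aligned)
142..144  -- tail padding (2B)
sizeof = 144, alignof = 4
array of 10: 10 × 144 = 1440

1440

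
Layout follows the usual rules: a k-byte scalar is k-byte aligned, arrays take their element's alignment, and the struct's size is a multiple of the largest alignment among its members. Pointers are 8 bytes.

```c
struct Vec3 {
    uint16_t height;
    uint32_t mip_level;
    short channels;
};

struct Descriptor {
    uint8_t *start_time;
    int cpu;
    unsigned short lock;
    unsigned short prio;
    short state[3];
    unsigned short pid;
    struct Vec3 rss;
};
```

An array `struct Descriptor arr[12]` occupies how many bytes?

480

Vec3: 0..2  height  (2B, 2-aligned); 2..4  -- padding (2B); 4..8  mip_level  (4B, 4-aligned); 8..10  channels  (2B, 2-aligned); 10..12  -- tail padding (2B); sizeof = 12, alignof = 4
0..8  start_time  (8B, 8-aligned)
8..12  cpu  (4B, 4-aligned)
12..14  lock  (2B, 2-aligned)
14..16  prio  (2B, 2-aligned)
16..22  state  (6B, 2-aligned)
22..24  pid  (2B, 2-aligned)
24..36  rss  (12B, 4-aligned)
36..40  -- tail padding (4B)
sizeof = 40, alignof = 8
array of 12: 12 × 40 = 480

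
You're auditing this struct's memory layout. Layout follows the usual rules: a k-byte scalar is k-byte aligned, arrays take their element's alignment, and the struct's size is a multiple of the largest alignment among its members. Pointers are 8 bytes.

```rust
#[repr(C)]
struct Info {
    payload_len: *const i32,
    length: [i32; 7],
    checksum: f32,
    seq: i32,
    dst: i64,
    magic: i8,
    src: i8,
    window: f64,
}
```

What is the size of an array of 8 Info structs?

576

@0: payload_len [8B, align 8] → 8
@8: length [28B, align 4] → 36
@36: checksum [4B, align 4] → 40
@40: seq [4B, align 4] → 44
+4 pad (align 8)
@48: dst [8B, align 8] → 56
@56: magic [1B, align 1] → 57
@57: src [1B, align 1] → 58
+6 pad (align 8)
@64: window [8B, align 8] → 72
size 72, align 8
array of 8: 8 × 72 = 576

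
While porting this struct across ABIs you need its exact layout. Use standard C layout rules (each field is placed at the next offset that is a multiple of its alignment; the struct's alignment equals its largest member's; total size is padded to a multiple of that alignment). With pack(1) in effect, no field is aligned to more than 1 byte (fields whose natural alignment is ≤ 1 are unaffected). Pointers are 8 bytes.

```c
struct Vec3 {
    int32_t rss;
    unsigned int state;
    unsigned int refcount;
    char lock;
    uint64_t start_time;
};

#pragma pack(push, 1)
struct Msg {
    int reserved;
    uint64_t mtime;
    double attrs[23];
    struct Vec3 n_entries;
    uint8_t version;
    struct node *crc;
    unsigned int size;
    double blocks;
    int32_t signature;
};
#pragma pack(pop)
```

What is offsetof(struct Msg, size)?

Vec3: 0..4  rss  (4B, 4-aligned); 4..8  state  (4B, 4-aligned); 8..12  refcount  (4B, 4-aligned); 12..13  lock  (1B, 1-aligned); 13..16  -- padding (3B); 16..24  start_time  (8B, 8-aligned); sizeof = 24, alignof = 8
0..4  reserved  (4B, 1-aligned)
4..12  mtime  (8B, 1-aligned)
12..196  attrs  (184B, 1-aligned)
196..220  n_entries  (24B, 1-aligned)
220..221  version  (1B, 1-aligned)
221..229  crc  (8B, 1-aligned)
229..233  size  (4B, 1-aligned)

229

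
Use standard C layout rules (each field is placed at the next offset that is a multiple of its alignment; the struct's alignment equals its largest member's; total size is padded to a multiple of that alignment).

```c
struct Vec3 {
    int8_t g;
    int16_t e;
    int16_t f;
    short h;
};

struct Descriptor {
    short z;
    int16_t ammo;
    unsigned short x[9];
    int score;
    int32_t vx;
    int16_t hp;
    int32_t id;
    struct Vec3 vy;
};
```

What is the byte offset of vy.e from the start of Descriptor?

Vec3: 0..1  g  (1B, 1-aligned); 1..2  -- padding (1B); 2..4  e  (2B, 2-aligned); 4..6  f  (2B, 2-aligned); 6..8  h  (2B, 2-aligned); sizeof = 8, alignof = 2
0..2  z  (2B, 2-aligned)
2..4  ammo  (2B, 2-aligned)
4..22  x  (18B, 2-aligned)
22..24  -- padding (2B)
24..28  score  (4B, 4-aligned)
28..32  vx  (4B, 4-aligned)
32..34  hp  (2B, 2-aligned)
34..36  -- padding (2B)
36..40  id  (4B, 4-aligned)
40..48  vy  (8B, 2-aligned)
within Vec3: e at 2
40 + 2 = 42

42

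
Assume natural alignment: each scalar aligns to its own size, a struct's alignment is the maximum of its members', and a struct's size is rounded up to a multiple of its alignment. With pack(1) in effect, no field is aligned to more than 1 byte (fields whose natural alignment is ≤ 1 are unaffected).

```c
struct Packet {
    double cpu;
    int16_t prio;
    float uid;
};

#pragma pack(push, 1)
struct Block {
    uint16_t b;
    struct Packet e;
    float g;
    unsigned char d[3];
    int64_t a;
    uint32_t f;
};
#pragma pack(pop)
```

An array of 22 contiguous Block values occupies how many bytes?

Packet: 0..8  cpu  (8B, 8-aligned); 8..10  prio  (2B, 2-aligned); 10..12  -- padding (2B); 12..16  uid  (4B, 4-aligned); sizeof = 16, alignof = 8
0..2  b  (2B, 1-aligned)
2..18  e  (16B, 1-aligned)
18..22  g  (4B, 1-aligned)
22..25  d  (3B, 1-aligned)
25..33  a  (8B, 1-aligned)
33..37  f  (4B, 1-aligned)
sizeof = 37, alignof = 1
array of 22: 22 × 37 = 814

814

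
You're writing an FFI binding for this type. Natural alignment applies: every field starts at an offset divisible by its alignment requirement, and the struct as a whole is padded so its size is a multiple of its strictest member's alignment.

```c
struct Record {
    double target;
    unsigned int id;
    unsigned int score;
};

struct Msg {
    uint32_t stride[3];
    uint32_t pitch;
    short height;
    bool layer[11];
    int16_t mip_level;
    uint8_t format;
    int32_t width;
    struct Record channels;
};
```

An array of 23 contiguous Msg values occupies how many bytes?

Record: 0..8  target  (8B, 8-aligned); 8..12  id  (4B, 4-aligned); 12..16  score  (4B, 4-aligned); sizeof = 16, alignof = 8
0..12  stride  (12B, 4-aligned)
12..16  pitch  (4B, 4-aligned)
16..18  height  (2B, 2-aligned)
18..29  layer  (11B, 1-aligned)
29..30  -- padding (1B)
30..32  mip_level  (2B, 2-aligned)
32..33  format  (1B, 1-aligned)
33..36  -- padding (3B)
36..40  width  (4B, 4-aligned)
40..56  channels  (16B, 8-aligned)
sizeof = 56, alignof = 8
array of 23: 23 × 56 = 1288

1288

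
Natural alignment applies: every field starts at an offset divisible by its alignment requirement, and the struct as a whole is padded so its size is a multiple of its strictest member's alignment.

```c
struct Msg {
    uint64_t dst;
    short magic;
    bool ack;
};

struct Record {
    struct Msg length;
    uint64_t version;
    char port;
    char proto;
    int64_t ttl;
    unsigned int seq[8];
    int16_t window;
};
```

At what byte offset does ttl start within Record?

Msg: @0: dst [8B, align 8] → 8; @8: magic [2B, align 2] → 10; @10: ack [1B, align 1] → 11; +5 tail pad (align 8); size 16, align 8
@0: length [16B, align 8] → 16
@16: version [8B, align 8] → 24
@24: port [1B, align 1] → 25
@25: proto [1B, align 1] → 26
+6 pad (align 8)
@32: ttl [8B, align 8] → 40

32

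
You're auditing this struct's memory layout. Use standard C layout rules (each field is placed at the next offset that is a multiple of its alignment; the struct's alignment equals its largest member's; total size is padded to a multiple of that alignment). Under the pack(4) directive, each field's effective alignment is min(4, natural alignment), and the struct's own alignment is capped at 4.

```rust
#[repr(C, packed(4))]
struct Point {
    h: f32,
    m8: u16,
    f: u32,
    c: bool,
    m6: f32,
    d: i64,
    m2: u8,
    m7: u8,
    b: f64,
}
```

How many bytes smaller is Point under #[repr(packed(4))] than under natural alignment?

8

natural layout:
  h at 0 (size 4, align 4) → ends 4
  m8 at 4 (size 2, align 2) → ends 6
  pad 2 to align 4 for f
  f at 8 (size 4, align 4) → ends 12
  c at 12 (size 1, align 1) → ends 13
  pad 3 to align 4 for m6
  m6 at 16 (size 4, align 4) → ends 20
  pad 4 to align 8 for d
  d at 24 (size 8, align 8) → ends 32
  m2 at 32 (size 1, align 1) → ends 33
  m7 at 33 (size 1, align 1) → ends 34
  pad 6 to align 8 for b
  b at 40 (size 8, align 8) → ends 48
  total 48 bytes, alignment 8
packed(4) layout:
  h at 0 (size 4, align 4) → ends 4
  m8 at 4 (size 2, align 2) → ends 6
  pad 2 to align 4 for f
  f at 8 (size 4, align 4) → ends 12
  c at 12 (size 1, align 1) → ends 13
  pad 3 to align 4 for m6
  m6 at 16 (size 4, align 4) → ends 20
  d at 20 (size 8, align 4) → ends 28
  m2 at 28 (size 1, align 1) → ends 29
  m7 at 29 (size 1, align 1) → ends 30
  pad 2 to align 4 for b
  b at 32 (size 8, align 4) → ends 40
  total 40 bytes, alignment 4
48 − 40 = 8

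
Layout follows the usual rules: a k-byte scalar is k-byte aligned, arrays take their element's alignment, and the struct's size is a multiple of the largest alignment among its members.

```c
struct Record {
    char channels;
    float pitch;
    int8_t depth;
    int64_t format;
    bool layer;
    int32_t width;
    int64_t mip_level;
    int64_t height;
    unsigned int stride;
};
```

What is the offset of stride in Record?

48

@0: channels [1B, align 1] → 1
+3 pad (align 4)
@4: pitch [4B, align 4] → 8
@8: depth [1B, align 1] → 9
+7 pad (align 8)
@16: format [8B, align 8] → 24
@24: layer [1B, align 1] → 25
+3 pad (align 4)
@28: width [4B, align 4] → 32
@32: mip_level [8B, align 8] → 40
@40: height [8B, align 8] → 48
@48: stride [4B, align 4] → 52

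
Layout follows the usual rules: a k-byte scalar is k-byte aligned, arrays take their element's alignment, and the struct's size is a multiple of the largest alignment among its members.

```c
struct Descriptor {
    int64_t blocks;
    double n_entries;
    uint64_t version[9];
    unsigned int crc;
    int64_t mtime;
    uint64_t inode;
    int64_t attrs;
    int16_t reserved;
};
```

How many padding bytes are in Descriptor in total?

@0: blocks [8B, align 8] → 8
@8: n_entries [8B, align 8] → 16
@16: version [72B, align 8] → 88
@88: crc [4B, align 4] → 92
+4 pad (align 8)
@96: mtime [8B, align 8] → 104
@104: inode [8B, align 8] → 112
@112: attrs [8B, align 8] → 120
@120: reserved [2B, align 2] → 122
+6 tail pad (align 8)
size 128, align 8
data bytes 118, size 128 → padding 10

10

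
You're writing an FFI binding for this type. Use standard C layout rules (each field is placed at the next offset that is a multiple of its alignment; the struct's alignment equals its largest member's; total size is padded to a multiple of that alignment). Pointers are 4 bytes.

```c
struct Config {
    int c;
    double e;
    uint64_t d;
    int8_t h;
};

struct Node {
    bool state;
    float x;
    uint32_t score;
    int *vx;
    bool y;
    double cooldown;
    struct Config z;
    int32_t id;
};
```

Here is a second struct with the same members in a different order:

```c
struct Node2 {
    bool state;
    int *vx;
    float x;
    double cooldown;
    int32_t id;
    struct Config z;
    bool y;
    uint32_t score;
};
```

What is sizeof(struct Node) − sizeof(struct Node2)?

Config: c at 0 (size 4, align 4) → ends 4; pad 4 to align 8 for e; e at 8 (size 8, align 8) → ends 16; d at 16 (size 8, align 8) → ends 24; h at 24 (size 1, align 1) → ends 25; tail pad 7 to reach multiple of 8; total 32 bytes, alignment 8
state at 0 (size 1, align 1) → ends 1
pad 3 to align 4 for x
x at 4 (size 4, align 4) → ends 8
score at 8 (size 4, align 4) → ends 12
vx at 12 (size 4, align 4) → ends 16
y at 16 (size 1, align 1) → ends 17
pad 7 to align 8 for cooldown
cooldown at 24 (size 8, align 8) → ends 32
z at 32 (size 32, align 8) → ends 64
id at 64 (size 4, align 4) → ends 68
tail pad 4 to reach multiple of 8
total 72 bytes, alignment 8
— Node2 —
state at 0 (size 1, align 1) → ends 1
pad 3 to align 4 for vx
vx at 4 (size 4, align 4) → ends 8
x at 8 (size 4, align 4) → ends 12
pad 4 to align 8 for cooldown
cooldown at 16 (size 8, align 8) → ends 24
id at 24 (size 4, align 4) → ends 28
pad 4 to align 8 for z
z at 32 (size 32, align 8) → ends 64
y at 64 (size 1, align 1) → ends 65
pad 3 to align 4 for score
score at 68 (size 4, align 4) → ends 72
total 72 bytes, alignment 8
72 − 72 = 0

0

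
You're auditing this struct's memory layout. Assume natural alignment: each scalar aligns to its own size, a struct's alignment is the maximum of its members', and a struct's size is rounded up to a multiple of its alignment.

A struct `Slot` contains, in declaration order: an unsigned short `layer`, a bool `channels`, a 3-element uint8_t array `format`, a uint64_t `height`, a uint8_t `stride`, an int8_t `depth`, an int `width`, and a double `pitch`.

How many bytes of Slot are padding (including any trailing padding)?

4

layer at 0 (size 2, align 2) → ends 2
channels at 2 (size 1, align 1) → ends 3
format at 3 (size 3, align 1) → ends 6
pad 2 to align 8 for height
height at 8 (size 8, align 8) → ends 16
stride at 16 (size 1, align 1) → ends 17
depth at 17 (size 1, align 1) → ends 18
pad 2 to align 4 for width
width at 20 (size 4, align 4) → ends 24
pitch at 24 (size 8, align 8) → ends 32
total 32 bytes, alignment 8
data bytes 28, size 32 → padding 4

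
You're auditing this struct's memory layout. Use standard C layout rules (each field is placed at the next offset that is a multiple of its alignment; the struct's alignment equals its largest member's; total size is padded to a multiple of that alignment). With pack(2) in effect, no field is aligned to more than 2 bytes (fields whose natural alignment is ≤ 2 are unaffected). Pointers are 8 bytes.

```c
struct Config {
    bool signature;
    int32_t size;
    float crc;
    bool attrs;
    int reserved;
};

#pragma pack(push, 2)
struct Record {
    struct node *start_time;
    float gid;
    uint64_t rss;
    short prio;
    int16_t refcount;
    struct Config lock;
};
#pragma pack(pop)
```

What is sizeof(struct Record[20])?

880

Config: 0..1  signature  (1B, 1-aligned); 1..4  -- padding (3B); 4..8  size  (4B, 4-aligned); 8..12  crc  (4B, 4-aligned); 12..13  attrs  (1B, 1-aligned); 13..16  -- padding (3B); 16..20  reserved  (4B, 4-aligned); sizeof = 20, alignof = 4
0..8  start_time  (8B, 2-aligned)
8..12  gid  (4B, 2-aligned)
12..20  rss  (8B, 2-aligned)
20..22  prio  (2B, 2-aligned)
22..24  refcount  (2B, 2-aligned)
24..44  lock  (20B, 2-aligned)
sizeof = 44, alignof = 2
array of 20: 20 × 44 = 880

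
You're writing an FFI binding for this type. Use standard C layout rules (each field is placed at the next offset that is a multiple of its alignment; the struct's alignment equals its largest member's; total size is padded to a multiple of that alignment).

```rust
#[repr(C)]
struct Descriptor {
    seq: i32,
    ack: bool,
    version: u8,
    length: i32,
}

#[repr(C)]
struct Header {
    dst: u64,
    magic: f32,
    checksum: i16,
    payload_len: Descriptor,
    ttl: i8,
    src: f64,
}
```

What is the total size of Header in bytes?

Descriptor: seq at 0 (size 4, align 4) → ends 4; ack at 4 (size 1, align 1) → ends 5; version at 5 (size 1, align 1) → ends 6; pad 2 to align 4 for length; length at 8 (size 4, align 4) → ends 12; total 12 bytes, alignment 4
dst at 0 (size 8, align 8) → ends 8
magic at 8 (size 4, align 4) → ends 12
checksum at 12 (size 2, align 2) → ends 14
pad 2 to align 4 for payload_len
payload_len at 16 (size 12, align 4) → ends 28
ttl at 28 (size 1, align 1) → ends 29
pad 3 to align 8 for src
src at 32 (size 8, align 8) → ends 40
total 40 bytes, alignment 8

40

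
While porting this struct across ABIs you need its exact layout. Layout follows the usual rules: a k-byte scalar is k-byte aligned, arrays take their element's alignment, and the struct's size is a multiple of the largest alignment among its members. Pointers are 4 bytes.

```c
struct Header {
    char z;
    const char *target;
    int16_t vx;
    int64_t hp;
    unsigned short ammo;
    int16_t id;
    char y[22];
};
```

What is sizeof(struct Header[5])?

280

@0: z [1B, align 1] → 1
+3 pad (align 4)
@4: target [4B, align 4] → 8
@8: vx [2B, align 2] → 10
+6 pad (align 8)
@16: hp [8B, align 8] → 24
@24: ammo [2B, align 2] → 26
@26: id [2B, align 2] → 28
@28: y [22B, align 1] → 50
+6 tail pad (align 8)
size 56, align 8
array of 5: 5 × 56 = 280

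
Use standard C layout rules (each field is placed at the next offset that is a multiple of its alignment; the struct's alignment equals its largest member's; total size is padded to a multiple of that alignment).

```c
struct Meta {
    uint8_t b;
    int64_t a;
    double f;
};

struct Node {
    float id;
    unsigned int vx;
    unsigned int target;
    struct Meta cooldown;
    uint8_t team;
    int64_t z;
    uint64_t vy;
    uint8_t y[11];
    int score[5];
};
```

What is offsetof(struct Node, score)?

Meta: @0: b [1B, align 1] → 1; +7 pad (align 8); @8: a [8B, align 8] → 16; @16: f [8B, align 8] → 24; size 24, align 8
@0: id [4B, align 4] → 4
@4: vx [4B, align 4] → 8
@8: target [4B, align 4] → 12
+4 pad (align 8)
@16: cooldown [24B, align 8] → 40
@40: team [1B, align 1] → 41
+7 pad (align 8)
@48: z [8B, align 8] → 56
@56: vy [8B, align 8] → 64
@64: y [11B, align 1] → 75
+1 pad (align 4)
@76: score [20B, align 4] → 96

76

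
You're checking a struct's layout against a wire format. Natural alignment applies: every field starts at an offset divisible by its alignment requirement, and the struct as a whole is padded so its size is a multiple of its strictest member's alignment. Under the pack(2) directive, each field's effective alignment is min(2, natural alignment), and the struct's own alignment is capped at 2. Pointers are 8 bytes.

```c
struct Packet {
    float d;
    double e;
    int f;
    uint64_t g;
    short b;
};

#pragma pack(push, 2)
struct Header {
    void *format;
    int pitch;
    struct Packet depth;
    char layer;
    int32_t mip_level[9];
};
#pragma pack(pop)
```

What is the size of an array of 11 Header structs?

990

Packet: d at 0 (size 4, align 4) → ends 4; pad 4 to align 8 for e; e at 8 (size 8, align 8) → ends 16; f at 16 (size 4, align 4) → ends 20; pad 4 to align 8 for g; g at 24 (size 8, align 8) → ends 32; b at 32 (size 2, align 2) → ends 34; tail pad 6 to reach multiple of 8; total 40 bytes, alignment 8
format at 0 (size 8, align 2) → ends 8
pitch at 8 (size 4, align 2) → ends 12
depth at 12 (size 40, align 2) → ends 52
layer at 52 (size 1, align 1) → ends 53
pad 1 to align 2 for mip_level
mip_level at 54 (size 36, align 2) → ends 90
total 90 bytes, alignment 2
array of 11: 11 × 90 = 990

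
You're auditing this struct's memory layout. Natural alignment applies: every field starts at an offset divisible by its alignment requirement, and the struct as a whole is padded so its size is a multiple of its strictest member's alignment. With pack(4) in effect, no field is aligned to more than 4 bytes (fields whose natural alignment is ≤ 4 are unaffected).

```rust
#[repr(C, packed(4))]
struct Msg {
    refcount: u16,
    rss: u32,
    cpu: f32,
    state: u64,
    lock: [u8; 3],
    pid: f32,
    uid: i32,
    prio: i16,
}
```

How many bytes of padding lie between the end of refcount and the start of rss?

0..2  refcount  (2B, 2-aligned)
2..4  -- padding (2B)
4..8  rss  (4B, 4-aligned)

2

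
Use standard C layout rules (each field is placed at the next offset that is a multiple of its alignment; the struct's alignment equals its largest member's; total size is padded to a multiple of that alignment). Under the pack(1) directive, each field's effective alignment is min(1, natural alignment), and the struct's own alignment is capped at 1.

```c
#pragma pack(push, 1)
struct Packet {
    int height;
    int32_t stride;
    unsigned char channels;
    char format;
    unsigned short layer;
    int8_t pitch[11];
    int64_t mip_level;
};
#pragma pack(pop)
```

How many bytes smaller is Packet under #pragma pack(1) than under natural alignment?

natural layout:
  height at 0 (size 4, align 4) → ends 4
  stride at 4 (size 4, align 4) → ends 8
  channels at 8 (size 1, align 1) → ends 9
  format at 9 (size 1, align 1) → ends 10
  layer at 10 (size 2, align 2) → ends 12
  pitch at 12 (size 11, align 1) → ends 23
  pad 1 to align 8 for mip_level
  mip_level at 24 (size 8, align 8) → ends 32
  total 32 bytes, alignment 8
packed(1) layout:
  height at 0 (size 4, align 1) → ends 4
  stride at 4 (size 4, align 1) → ends 8
  channels at 8 (size 1, align 1) → ends 9
  format at 9 (size 1, align 1) → ends 10
  layer at 10 (size 2, align 1) → ends 12
  pitch at 12 (size 11, align 1) → ends 23
  mip_level at 23 (size 8, align 1) → ends 31
  total 31 bytes, alignment 1
32 − 31 = 1

1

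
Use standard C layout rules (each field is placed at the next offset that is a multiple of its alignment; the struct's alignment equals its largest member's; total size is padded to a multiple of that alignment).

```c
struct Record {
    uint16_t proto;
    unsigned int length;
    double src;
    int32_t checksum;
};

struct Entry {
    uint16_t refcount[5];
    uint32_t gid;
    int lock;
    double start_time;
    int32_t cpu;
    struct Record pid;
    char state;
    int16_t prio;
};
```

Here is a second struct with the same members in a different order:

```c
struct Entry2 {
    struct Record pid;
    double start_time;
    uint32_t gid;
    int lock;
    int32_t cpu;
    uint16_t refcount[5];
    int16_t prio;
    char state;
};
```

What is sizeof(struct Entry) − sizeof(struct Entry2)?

Record: @0: proto [2B, align 2] → 2; +2 pad (align 4); @4: length [4B, align 4] → 8; @8: src [8B, align 8] → 16; @16: checksum [4B, align 4] → 20; +4 tail pad (align 8); size 24, align 8
@0: refcount [10B, align 2] → 10
+2 pad (align 4)
@12: gid [4B, align 4] → 16
@16: lock [4B, align 4] → 20
+4 pad (align 8)
@24: start_time [8B, align 8] → 32
@32: cpu [4B, align 4] → 36
+4 pad (align 8)
@40: pid [24B, align 8] → 64
@64: state [1B, align 1] → 65
+1 pad (align 2)
@66: prio [2B, align 2] → 68
+4 tail pad (align 8)
size 72, align 8
— Entry2 —
@0: pid [24B, align 8] → 24
@24: start_time [8B, align 8] → 32
@32: gid [4B, align 4] → 36
@36: lock [4B, align 4] → 40
@40: cpu [4B, align 4] → 44
@44: refcount [10B, align 2] → 54
@54: prio [2B, align 2] → 56
@56: state [1B, align 1] → 57
+7 tail pad (align 8)
size 64, align 8
72 − 64 = 8

8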